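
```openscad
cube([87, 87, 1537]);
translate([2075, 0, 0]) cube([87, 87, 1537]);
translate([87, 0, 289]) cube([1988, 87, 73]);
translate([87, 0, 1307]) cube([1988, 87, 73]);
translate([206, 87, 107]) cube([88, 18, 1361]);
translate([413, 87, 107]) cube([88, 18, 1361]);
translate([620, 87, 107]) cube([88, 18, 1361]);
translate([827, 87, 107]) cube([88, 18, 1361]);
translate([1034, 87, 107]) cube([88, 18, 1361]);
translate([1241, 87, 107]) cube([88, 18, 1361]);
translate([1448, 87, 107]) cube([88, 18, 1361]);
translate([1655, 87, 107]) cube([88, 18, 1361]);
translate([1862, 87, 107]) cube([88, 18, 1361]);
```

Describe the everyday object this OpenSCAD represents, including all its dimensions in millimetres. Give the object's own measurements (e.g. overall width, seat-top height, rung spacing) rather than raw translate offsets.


A fence section. Two 87×87 mm posts, 1537 mm tall, stand on the floor with a clear span of 1988 mm between their inner faces. Two horizontal rails of 87×73 mm section span the gap between the posts with their undersides at z = 289 mm and z = 1307 mm, flush with the posts' −y face. 9 pickets, each 88 mm wide, 18 mm thick and 1361 mm tall, are fixed to the +y face of the rails with their bottoms at z = 107 mm, spaced across the span with a 119 mm gap after the −x post and between neighbouring pickets, with 125 mm left before the +x post.


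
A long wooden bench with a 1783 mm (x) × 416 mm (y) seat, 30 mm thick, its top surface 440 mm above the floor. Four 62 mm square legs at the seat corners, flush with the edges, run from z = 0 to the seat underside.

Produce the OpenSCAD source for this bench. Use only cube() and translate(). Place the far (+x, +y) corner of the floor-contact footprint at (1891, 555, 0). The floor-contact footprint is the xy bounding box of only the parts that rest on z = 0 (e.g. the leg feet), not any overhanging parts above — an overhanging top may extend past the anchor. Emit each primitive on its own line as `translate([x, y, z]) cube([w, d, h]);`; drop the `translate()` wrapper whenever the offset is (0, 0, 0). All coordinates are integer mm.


translate([108, 139, 410]) cube([1783, 416, 30]);
translate([108, 139, 0]) cube([62, 62, 410]);
translate([108, 493, 0]) cube([62, 62, 410]);
translate([1829, 139, 0]) cube([62, 62, 410]);
translate([1829, 493, 0]) cube([62, 62, 410]);


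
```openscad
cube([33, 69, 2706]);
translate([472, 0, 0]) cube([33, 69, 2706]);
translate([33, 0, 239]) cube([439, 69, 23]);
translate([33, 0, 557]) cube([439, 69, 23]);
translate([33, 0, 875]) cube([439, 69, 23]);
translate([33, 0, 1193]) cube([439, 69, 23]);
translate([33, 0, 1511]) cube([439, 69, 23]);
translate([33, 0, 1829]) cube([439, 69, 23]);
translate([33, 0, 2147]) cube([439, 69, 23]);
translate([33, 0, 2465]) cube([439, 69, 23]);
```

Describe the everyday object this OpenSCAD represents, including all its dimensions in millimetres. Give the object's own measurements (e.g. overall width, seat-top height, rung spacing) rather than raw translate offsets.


A straight ladder. Two 33×69 mm vertical rails, 2706 mm tall, stand 505 mm apart (outside-to-outside) with their front faces coplanar on the −y side. 8 rungs, each 69 mm deep and 23 mm tall, span between the inner faces of the rails, front faces flush with the rails. The lowest rung's underside is at z = 239 mm and rungs are spaced 318 mm apart (underside to underside).


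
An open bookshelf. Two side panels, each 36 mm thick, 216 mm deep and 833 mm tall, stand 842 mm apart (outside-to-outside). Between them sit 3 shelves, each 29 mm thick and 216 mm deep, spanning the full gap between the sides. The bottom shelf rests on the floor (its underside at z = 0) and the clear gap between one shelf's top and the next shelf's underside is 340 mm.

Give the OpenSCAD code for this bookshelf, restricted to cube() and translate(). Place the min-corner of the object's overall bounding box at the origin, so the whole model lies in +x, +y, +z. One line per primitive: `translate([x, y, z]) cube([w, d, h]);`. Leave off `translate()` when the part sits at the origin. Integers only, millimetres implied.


cube([36, 216, 833]);
translate([806, 0, 0]) cube([36, 216, 833]);
translate([36, 0, 0]) cube([770, 216, 29]);
translate([36, 0, 369]) cube([770, 216, 29]);
translate([36, 0, 738]) cube([770, 216, 29]);


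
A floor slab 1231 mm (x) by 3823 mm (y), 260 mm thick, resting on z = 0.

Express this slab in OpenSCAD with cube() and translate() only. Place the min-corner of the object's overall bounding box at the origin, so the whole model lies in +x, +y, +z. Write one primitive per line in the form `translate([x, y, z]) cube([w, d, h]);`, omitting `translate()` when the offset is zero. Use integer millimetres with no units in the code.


cube([1231, 3823, 260]);


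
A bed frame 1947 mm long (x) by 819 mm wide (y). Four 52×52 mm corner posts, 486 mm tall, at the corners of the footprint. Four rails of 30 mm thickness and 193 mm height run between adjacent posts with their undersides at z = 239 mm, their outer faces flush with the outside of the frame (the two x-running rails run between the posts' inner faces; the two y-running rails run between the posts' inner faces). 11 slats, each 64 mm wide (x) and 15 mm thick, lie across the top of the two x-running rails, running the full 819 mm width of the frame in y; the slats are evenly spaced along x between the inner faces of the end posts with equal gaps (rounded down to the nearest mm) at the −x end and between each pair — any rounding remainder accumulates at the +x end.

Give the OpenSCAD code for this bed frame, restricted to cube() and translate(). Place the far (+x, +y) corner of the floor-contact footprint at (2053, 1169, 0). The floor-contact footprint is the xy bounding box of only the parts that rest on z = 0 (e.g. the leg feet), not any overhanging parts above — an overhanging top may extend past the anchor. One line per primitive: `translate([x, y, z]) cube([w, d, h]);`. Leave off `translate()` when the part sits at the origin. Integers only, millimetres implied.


translate([106, 350, 0]) cube([52, 52, 486]);
translate([106, 1117, 0]) cube([52, 52, 486]);
translate([2001, 350, 0]) cube([52, 52, 486]);
translate([2001, 1117, 0]) cube([52, 52, 486]);
translate([158, 350, 239]) cube([1843, 30, 193]);
translate([158, 1139, 239]) cube([1843, 30, 193]);
translate([106, 402, 239]) cube([30, 715, 193]);
translate([2023, 402, 239]) cube([30, 715, 193]);
translate([252, 350, 432]) cube([64, 819, 15]);
translate([410, 350, 432]) cube([64, 819, 15]);
translate([568, 350, 432]) cube([64, 819, 15]);
translate([726, 350, 432]) cube([64, 819, 15]);
translate([884, 350, 432]) cube([64, 819, 15]);
translate([1042, 350, 432]) cube([64, 819, 15]);
translate([1200, 350, 432]) cube([64, 819, 15]);
translate([1358, 350, 432]) cube([64, 819, 15]);
translate([1516, 350, 432]) cube([64, 819, 15]);
translate([1674, 350, 432]) cube([64, 819, 15]);
translate([1832, 350, 432]) cube([64, 819, 15]);


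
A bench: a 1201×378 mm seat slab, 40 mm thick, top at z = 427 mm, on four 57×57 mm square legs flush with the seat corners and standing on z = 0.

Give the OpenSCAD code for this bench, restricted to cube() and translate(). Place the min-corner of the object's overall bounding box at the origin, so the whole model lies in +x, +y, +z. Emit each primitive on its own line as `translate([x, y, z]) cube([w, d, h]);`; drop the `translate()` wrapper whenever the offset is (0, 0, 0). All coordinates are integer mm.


translate([0, 0, 387]) cube([1201, 378, 40]);
cube([57, 57, 387]);
translate([0, 321, 0]) cube([57, 57, 387]);
translate([1144, 0, 0]) cube([57, 57, 387]);
translate([1144, 321, 0]) cube([57, 57, 387]);


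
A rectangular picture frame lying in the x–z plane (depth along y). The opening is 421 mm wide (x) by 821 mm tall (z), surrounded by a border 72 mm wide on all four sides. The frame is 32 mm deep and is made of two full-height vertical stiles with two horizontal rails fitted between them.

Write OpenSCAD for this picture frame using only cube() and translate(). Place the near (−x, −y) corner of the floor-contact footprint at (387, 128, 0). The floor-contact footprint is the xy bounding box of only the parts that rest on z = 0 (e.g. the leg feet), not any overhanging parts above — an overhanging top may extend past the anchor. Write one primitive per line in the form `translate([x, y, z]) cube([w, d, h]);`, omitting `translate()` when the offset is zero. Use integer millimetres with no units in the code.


translate([387, 128, 0]) cube([72, 32, 965]);
translate([880, 128, 0]) cube([72, 32, 965]);
translate([459, 128, 0]) cube([421, 32, 72]);
translate([459, 128, 893]) cube([421, 32, 72]);


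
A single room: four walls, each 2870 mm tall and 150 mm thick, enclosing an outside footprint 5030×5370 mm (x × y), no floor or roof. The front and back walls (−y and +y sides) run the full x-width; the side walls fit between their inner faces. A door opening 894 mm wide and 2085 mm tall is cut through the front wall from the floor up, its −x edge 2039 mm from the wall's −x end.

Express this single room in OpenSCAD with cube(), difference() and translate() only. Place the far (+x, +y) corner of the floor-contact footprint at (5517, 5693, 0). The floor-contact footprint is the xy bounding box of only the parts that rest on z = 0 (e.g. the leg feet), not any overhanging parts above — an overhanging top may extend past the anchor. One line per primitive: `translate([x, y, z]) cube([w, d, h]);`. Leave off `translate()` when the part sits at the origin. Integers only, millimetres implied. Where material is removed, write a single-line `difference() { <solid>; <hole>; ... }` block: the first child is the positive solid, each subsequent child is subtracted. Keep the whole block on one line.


difference() { translate([487, 323, 0]) cube([5030, 150, 2870]); translate([2526, 323, 0]) cube([894, 150, 2085]); }
translate([487, 5543, 0]) cube([5030, 150, 2870]);
translate([487, 473, 0]) cube([150, 5070, 2870]);
translate([5367, 473, 0]) cube([150, 5070, 2870]);


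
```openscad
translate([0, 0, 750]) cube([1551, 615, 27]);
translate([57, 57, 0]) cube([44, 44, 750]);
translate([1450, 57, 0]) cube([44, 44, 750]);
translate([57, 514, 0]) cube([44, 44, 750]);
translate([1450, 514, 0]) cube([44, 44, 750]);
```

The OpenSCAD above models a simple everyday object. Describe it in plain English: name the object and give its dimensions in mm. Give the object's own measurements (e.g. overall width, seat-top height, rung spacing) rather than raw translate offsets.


A table: top 1551 mm (x) × 615 mm (y), 27 mm thick, upper face at z = 777 mm, on four 44×44 mm square legs, each inset 57 mm from the nearest pair of top edges from z = 0 to the bottom of the top.


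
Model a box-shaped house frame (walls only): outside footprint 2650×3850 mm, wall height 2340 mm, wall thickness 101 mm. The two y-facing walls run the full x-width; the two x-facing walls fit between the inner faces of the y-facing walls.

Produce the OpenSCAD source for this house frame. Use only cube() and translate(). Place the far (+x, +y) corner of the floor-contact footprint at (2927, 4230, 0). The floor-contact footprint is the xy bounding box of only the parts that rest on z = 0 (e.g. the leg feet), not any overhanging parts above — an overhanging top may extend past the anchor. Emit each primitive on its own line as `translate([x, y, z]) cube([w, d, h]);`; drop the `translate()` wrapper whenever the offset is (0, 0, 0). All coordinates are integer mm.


translate([277, 380, 0]) cube([2650, 101, 2340]);
translate([277, 4129, 0]) cube([2650, 101, 2340]);
translate([277, 481, 0]) cube([101, 3648, 2340]);
translate([2826, 481, 0]) cube([101, 3648, 2340]);


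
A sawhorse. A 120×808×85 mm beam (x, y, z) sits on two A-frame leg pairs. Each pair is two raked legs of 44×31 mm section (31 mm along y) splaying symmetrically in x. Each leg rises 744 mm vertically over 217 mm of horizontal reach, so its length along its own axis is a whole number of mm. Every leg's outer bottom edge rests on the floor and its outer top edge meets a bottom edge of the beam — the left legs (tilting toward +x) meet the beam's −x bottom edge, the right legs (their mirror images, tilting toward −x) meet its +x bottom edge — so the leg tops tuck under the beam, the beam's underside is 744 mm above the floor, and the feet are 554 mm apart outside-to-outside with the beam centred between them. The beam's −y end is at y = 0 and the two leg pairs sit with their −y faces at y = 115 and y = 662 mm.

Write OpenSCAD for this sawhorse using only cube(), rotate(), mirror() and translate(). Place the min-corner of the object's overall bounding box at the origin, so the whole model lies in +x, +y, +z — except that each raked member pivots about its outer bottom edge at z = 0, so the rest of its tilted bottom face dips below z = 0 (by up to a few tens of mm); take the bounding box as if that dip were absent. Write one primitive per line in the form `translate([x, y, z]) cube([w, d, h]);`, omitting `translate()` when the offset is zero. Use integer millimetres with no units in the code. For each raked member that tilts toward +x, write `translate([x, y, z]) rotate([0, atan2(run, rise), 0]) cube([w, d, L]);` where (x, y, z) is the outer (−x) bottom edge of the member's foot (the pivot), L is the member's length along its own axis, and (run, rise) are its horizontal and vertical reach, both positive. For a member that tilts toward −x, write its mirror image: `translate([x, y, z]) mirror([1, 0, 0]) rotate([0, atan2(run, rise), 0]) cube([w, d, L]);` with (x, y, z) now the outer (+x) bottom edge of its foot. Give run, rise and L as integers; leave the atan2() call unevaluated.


// leg length = √(217² + 744²) = 775
// right-leg outer foot x = 2·217 + 120 = 554
// beam min-corner = (217, 0, 744)
translate([217, 0, 744]) cube([120, 808, 85]);
translate([0, 115, 0]) rotate([0, atan2(217, 744), 0]) cube([44, 31, 775]);
translate([554, 115, 0]) mirror([1, 0, 0]) rotate([0, atan2(217, 744), 0]) cube([44, 31, 775]);
translate([0, 662, 0]) rotate([0, atan2(217, 744), 0]) cube([44, 31, 775]);
translate([554, 662, 0]) mirror([1, 0, 0]) rotate([0, atan2(217, 744), 0]) cube([44, 31, 775]);


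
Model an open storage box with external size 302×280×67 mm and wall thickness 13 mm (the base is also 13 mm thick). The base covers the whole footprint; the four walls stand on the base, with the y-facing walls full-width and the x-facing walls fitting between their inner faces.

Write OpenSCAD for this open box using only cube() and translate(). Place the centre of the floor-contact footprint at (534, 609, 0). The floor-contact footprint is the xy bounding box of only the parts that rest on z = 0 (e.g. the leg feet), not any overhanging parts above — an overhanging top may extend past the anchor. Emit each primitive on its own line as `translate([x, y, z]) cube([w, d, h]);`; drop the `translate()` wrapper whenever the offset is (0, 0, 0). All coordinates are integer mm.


translate([383, 469, 0]) cube([302, 280, 13]);
translate([383, 469, 13]) cube([302, 13, 54]);
translate([383, 736, 13]) cube([302, 13, 54]);
translate([383, 482, 13]) cube([13, 254, 54]);
translate([672, 482, 13]) cube([13, 254, 54]);


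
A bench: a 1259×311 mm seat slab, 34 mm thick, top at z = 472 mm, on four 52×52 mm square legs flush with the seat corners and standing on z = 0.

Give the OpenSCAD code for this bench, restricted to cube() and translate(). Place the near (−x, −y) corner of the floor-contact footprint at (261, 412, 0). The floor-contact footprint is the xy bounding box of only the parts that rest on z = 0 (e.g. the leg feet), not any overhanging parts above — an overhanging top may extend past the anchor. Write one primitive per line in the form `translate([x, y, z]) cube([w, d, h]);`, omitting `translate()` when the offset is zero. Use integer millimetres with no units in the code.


translate([261, 412, 438]) cube([1259, 311, 34]);
translate([261, 412, 0]) cube([52, 52, 438]);
translate([261, 671, 0]) cube([52, 52, 438]);
translate([1468, 412, 0]) cube([52, 52, 438]);
translate([1468, 671, 0]) cube([52, 52, 438]);


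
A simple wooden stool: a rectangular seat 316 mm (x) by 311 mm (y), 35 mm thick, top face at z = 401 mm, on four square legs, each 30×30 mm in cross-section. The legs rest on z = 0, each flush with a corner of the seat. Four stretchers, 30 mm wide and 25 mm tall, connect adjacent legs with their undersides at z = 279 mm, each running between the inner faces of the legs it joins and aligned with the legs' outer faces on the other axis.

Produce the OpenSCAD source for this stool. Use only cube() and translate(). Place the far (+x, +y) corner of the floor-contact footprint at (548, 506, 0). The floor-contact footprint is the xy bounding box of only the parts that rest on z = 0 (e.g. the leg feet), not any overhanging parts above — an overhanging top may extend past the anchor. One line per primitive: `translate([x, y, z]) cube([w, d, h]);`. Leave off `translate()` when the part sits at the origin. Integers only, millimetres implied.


// leg_h = 401 - 35 = 366
// stretcher span = 316 - 2*30 = 256
translate([232, 195, 366]) cube([316, 311, 35]);
translate([232, 195, 0]) cube([30, 30, 366]);
translate([518, 195, 0]) cube([30, 30, 366]);
translate([232, 476, 0]) cube([30, 30, 366]);
translate([518, 476, 0]) cube([30, 30, 366]);
translate([262, 195, 279]) cube([256, 30, 25]);
translate([262, 476, 279]) cube([256, 30, 25]);
translate([232, 225, 279]) cube([30, 251, 25]);
translate([518, 225, 279]) cube([30, 251, 25]);


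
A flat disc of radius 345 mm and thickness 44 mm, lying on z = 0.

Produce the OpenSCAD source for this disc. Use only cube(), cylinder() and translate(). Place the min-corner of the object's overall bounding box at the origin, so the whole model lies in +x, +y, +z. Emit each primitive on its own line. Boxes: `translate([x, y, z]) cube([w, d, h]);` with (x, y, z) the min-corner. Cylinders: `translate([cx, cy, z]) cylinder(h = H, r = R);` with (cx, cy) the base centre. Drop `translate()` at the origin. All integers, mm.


translate([345, 345, 0]) cylinder(h = 44, r = 345);


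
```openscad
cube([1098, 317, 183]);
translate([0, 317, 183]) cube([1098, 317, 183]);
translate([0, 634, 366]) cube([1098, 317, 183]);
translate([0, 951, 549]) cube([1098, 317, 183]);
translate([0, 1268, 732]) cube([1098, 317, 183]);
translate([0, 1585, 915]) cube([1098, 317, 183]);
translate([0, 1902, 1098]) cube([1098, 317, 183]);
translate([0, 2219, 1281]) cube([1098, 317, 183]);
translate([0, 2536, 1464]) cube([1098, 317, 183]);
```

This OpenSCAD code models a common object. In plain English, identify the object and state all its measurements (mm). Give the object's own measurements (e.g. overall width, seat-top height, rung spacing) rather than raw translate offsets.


A straight staircase of 9 solid steps. Each step is 1098 mm wide (x), 317 mm deep (y, the going) and 183 mm tall (the rise). The first step rests on the floor; each subsequent step sits one going further in +y and one rise higher in +z, directly behind and above the previous step with no overlap.


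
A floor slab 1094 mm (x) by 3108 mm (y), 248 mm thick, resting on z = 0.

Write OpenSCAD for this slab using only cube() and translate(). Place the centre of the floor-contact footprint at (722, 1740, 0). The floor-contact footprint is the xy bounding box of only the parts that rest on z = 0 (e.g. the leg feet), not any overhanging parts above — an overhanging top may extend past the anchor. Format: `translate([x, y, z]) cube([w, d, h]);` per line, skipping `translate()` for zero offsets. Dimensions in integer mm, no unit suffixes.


translate([175, 186, 0]) cube([1094, 3108, 248]);


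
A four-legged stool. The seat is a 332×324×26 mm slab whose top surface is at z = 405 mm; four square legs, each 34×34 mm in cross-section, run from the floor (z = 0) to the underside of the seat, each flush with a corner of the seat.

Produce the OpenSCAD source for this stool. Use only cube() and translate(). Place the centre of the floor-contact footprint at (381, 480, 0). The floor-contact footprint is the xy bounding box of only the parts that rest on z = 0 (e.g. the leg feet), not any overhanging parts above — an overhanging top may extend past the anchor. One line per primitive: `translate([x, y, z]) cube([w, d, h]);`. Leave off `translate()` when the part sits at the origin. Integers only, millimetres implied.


// leg_h = 405 - 26 = 379
translate([215, 318, 379]) cube([332, 324, 26]);
translate([215, 318, 0]) cube([34, 34, 379]);
translate([513, 318, 0]) cube([34, 34, 379]);
translate([215, 608, 0]) cube([34, 34, 379]);
translate([513, 608, 0]) cube([34, 34, 379]);


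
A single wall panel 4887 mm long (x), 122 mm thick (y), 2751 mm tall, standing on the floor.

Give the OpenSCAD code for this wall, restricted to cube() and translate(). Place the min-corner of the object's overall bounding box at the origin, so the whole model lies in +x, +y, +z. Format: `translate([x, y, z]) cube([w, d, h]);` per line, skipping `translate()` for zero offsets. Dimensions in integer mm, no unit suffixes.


cube([4887, 122, 2751]);


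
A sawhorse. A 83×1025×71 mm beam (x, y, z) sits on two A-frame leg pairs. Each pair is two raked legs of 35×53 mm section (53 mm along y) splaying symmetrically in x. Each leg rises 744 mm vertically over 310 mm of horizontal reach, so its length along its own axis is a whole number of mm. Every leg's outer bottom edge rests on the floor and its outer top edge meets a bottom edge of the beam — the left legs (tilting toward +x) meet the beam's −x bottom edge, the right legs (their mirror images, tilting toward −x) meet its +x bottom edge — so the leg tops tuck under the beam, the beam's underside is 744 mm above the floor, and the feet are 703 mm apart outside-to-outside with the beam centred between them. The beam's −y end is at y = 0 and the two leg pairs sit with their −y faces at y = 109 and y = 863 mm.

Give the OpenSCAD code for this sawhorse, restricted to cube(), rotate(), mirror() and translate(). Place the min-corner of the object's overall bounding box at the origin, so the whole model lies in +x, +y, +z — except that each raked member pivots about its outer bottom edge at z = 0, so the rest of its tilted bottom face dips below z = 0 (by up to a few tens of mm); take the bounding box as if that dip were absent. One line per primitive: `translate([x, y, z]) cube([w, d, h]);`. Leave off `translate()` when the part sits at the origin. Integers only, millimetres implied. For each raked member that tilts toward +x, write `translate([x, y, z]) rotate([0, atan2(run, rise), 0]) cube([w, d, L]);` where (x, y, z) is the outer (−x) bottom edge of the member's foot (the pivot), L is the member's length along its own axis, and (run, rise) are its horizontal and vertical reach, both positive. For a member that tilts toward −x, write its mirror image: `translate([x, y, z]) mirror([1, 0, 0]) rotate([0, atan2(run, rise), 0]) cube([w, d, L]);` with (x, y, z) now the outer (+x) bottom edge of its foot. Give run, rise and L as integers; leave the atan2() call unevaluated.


translate([310, 0, 744]) cube([83, 1025, 71]);
translate([0, 109, 0]) rotate([0, atan2(310, 744), 0]) cube([35, 53, 806]);
translate([703, 109, 0]) mirror([1, 0, 0]) rotate([0, atan2(310, 744), 0]) cube([35, 53, 806]);
translate([0, 863, 0]) rotate([0, atan2(310, 744), 0]) cube([35, 53, 806]);
translate([703, 863, 0]) mirror([1, 0, 0]) rotate([0, atan2(310, 744), 0]) cube([35, 53, 806]);


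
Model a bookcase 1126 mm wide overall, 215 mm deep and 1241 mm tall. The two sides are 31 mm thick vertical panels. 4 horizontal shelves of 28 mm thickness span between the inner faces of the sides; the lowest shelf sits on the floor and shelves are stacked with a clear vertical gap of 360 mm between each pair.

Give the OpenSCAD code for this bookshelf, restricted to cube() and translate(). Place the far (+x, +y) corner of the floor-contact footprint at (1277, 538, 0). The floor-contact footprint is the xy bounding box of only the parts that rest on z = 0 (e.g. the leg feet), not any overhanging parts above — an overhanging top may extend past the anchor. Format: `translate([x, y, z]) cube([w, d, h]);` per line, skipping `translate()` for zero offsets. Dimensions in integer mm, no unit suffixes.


translate([151, 323, 0]) cube([31, 215, 1241]);
translate([1246, 323, 0]) cube([31, 215, 1241]);
translate([182, 323, 0]) cube([1064, 215, 28]);
translate([182, 323, 388]) cube([1064, 215, 28]);
translate([182, 323, 776]) cube([1064, 215, 28]);
translate([182, 323, 1164]) cube([1064, 215, 28]);


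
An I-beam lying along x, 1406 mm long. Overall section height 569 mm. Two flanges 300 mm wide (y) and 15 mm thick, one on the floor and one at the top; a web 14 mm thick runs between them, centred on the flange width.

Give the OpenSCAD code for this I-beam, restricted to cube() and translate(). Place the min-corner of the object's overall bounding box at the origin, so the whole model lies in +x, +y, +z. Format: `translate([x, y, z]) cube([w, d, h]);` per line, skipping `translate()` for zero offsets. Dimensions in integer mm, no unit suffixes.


cube([1406, 300, 15]);
translate([0, 143, 15]) cube([1406, 14, 539]);
translate([0, 0, 554]) cube([1406, 300, 15]);


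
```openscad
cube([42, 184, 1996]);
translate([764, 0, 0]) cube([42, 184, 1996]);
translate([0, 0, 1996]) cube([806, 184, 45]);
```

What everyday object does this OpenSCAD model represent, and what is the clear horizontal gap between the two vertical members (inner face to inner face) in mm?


A door frame. The clear opening width is 722 mm.

Two 1996 mm tall posts with a header on top — a door frame. The left jamb is 42 mm wide at x = 0; the right jamb starts at x = 764. The clear opening is 764 − 42 = 722 mm.


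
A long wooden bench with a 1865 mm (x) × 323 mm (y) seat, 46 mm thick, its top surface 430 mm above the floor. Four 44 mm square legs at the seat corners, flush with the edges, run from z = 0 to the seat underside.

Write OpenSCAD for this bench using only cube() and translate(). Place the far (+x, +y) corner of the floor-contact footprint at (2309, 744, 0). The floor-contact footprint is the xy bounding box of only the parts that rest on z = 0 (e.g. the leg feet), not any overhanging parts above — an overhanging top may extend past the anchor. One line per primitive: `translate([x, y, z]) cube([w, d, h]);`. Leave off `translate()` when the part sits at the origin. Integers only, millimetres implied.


translate([444, 421, 384]) cube([1865, 323, 46]);
translate([444, 421, 0]) cube([44, 44, 384]);
translate([444, 700, 0]) cube([44, 44, 384]);
translate([2265, 421, 0]) cube([44, 44, 384]);
translate([2265, 700, 0]) cube([44, 44, 384]);


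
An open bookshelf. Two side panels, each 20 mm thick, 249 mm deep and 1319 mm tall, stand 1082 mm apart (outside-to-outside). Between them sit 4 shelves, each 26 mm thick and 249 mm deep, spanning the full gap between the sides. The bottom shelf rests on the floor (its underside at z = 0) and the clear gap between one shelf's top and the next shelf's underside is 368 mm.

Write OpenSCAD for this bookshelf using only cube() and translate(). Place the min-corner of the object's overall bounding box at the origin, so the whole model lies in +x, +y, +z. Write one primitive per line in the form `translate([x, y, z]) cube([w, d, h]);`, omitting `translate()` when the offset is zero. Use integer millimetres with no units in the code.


cube([20, 249, 1319]);
translate([1062, 0, 0]) cube([20, 249, 1319]);
translate([20, 0, 0]) cube([1042, 249, 26]);
translate([20, 0, 394]) cube([1042, 249, 26]);
translate([20, 0, 788]) cube([1042, 249, 26]);
translate([20, 0, 1182]) cube([1042, 249, 26]);


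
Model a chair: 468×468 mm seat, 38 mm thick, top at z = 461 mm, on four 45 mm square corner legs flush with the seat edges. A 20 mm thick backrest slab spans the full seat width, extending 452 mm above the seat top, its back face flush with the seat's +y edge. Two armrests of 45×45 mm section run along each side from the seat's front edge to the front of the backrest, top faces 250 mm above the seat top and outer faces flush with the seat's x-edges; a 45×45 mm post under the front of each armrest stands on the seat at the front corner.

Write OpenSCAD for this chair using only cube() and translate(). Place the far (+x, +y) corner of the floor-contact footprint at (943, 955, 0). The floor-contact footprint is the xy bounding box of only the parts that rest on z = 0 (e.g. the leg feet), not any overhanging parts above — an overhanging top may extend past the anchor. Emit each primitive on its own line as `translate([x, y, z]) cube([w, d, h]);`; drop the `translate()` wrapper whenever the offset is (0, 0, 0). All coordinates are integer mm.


translate([475, 487, 423]) cube([468, 468, 38]);
translate([475, 487, 0]) cube([45, 45, 423]);
translate([898, 487, 0]) cube([45, 45, 423]);
translate([475, 910, 0]) cube([45, 45, 423]);
translate([898, 910, 0]) cube([45, 45, 423]);
translate([475, 935, 461]) cube([468, 20, 452]);
translate([475, 487, 666]) cube([45, 448, 45]);
translate([898, 487, 666]) cube([45, 448, 45]);
translate([475, 487, 461]) cube([45, 45, 205]);
translate([898, 487, 461]) cube([45, 45, 205]);


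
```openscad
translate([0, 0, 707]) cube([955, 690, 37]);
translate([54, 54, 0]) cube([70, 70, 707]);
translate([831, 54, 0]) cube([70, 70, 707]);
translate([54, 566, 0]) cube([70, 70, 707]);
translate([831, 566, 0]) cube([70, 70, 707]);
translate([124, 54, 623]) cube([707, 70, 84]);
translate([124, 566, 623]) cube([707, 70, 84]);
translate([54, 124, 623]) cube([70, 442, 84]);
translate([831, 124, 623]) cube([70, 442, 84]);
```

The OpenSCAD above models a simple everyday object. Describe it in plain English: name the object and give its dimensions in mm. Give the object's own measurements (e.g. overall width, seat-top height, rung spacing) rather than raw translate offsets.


A table: top 955 mm (x) × 690 mm (y), 37 mm thick, upper face at z = 744 mm, on four 70×70 mm square legs, each inset 54 mm from the nearest pair of top edges from z = 0 to the bottom of the top. Four apron rails, 70 mm thick and 84 mm tall, run between adjacent legs with their top edges flush with the underside of the top and their outer faces flush with the legs' outer faces.


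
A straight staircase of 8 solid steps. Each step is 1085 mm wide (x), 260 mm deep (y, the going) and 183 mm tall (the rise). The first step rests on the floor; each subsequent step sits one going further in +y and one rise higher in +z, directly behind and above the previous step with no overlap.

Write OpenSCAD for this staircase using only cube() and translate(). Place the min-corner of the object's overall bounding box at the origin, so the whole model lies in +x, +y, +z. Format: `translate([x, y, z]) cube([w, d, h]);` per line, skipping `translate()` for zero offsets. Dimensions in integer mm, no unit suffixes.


cube([1085, 260, 183]);
translate([0, 260, 183]) cube([1085, 260, 183]);
translate([0, 520, 366]) cube([1085, 260, 183]);
translate([0, 780, 549]) cube([1085, 260, 183]);
translate([0, 1040, 732]) cube([1085, 260, 183]);
translate([0, 1300, 915]) cube([1085, 260, 183]);
translate([0, 1560, 1098]) cube([1085, 260, 183]);
translate([0, 1820, 1281]) cube([1085, 260, 183]);


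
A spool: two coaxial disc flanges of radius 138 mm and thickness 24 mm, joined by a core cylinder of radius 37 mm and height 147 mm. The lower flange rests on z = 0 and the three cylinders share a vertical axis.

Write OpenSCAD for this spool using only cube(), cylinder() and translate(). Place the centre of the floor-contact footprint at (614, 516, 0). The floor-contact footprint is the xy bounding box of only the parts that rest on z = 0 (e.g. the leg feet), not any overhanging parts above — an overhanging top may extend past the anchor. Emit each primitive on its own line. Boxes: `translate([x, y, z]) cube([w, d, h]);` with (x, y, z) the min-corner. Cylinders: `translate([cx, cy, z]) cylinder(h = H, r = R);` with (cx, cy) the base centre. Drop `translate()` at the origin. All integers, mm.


translate([614, 516, 0]) cylinder(h = 24, r = 138);
translate([614, 516, 24]) cylinder(h = 147, r = 37);
translate([614, 516, 171]) cylinder(h = 24, r = 138);


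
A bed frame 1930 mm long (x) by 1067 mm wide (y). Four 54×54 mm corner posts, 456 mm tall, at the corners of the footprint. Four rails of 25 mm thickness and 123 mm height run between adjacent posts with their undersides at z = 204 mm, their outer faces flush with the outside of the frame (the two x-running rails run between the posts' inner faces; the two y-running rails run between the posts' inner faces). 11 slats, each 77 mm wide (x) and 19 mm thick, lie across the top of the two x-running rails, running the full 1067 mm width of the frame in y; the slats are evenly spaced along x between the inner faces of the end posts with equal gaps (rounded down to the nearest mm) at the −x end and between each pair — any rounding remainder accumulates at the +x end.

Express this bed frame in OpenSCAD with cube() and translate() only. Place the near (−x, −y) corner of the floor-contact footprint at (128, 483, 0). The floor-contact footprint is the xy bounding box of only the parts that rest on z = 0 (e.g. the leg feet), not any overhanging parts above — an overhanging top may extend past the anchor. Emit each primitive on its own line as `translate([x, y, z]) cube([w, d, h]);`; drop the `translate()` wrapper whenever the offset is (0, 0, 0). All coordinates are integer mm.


// slat z = rail_z + rail_h = 204 + 123 = 327
// slat gap = ⌊(1822 − 11·77) / 12⌋ = 81
translate([128, 483, 0]) cube([54, 54, 456]);
translate([128, 1496, 0]) cube([54, 54, 456]);
translate([2004, 483, 0]) cube([54, 54, 456]);
translate([2004, 1496, 0]) cube([54, 54, 456]);
translate([182, 483, 204]) cube([1822, 25, 123]);
translate([182, 1525, 204]) cube([1822, 25, 123]);
translate([128, 537, 204]) cube([25, 959, 123]);
translate([2033, 537, 204]) cube([25, 959, 123]);
translate([263, 483, 327]) cube([77, 1067, 19]);
translate([421, 483, 327]) cube([77, 1067, 19]);
translate([579, 483, 327]) cube([77, 1067, 19]);
translate([737, 483, 327]) cube([77, 1067, 19]);
translate([895, 483, 327]) cube([77, 1067, 19]);
translate([1053, 483, 327]) cube([77, 1067, 19]);
translate([1211, 483, 327]) cube([77, 1067, 19]);
translate([1369, 483, 327]) cube([77, 1067, 19]);
translate([1527, 483, 327]) cube([77, 1067, 19]);
translate([1685, 483, 327]) cube([77, 1067, 19]);
translate([1843, 483, 327]) cube([77, 1067, 19]);


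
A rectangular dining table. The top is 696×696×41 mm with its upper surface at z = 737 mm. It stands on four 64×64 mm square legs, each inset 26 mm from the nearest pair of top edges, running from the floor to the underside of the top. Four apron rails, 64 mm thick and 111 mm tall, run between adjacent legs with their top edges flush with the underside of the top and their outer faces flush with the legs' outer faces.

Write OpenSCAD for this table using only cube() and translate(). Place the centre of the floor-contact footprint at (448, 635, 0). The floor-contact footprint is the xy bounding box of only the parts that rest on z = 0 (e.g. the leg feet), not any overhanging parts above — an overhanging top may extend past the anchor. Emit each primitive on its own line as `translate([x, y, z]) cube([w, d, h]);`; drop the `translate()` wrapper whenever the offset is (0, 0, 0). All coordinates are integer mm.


translate([100, 287, 696]) cube([696, 696, 41]);
translate([126, 313, 0]) cube([64, 64, 696]);
translate([706, 313, 0]) cube([64, 64, 696]);
translate([126, 893, 0]) cube([64, 64, 696]);
translate([706, 893, 0]) cube([64, 64, 696]);
translate([190, 313, 585]) cube([516, 64, 111]);
translate([190, 893, 585]) cube([516, 64, 111]);
translate([126, 377, 585]) cube([64, 516, 111]);
translate([706, 377, 585]) cube([64, 516, 111]);


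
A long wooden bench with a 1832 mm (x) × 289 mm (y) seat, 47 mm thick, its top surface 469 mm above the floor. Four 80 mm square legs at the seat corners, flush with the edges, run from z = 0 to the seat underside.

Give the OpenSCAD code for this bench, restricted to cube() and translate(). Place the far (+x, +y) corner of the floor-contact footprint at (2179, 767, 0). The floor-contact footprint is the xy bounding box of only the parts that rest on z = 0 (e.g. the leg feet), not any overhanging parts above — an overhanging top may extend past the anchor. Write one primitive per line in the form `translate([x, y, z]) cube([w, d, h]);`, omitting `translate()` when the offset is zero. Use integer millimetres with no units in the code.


translate([347, 478, 422]) cube([1832, 289, 47]);
translate([347, 478, 0]) cube([80, 80, 422]);
translate([347, 687, 0]) cube([80, 80, 422]);
translate([2099, 478, 0]) cube([80, 80, 422]);
translate([2099, 687, 0]) cube([80, 80, 422]);


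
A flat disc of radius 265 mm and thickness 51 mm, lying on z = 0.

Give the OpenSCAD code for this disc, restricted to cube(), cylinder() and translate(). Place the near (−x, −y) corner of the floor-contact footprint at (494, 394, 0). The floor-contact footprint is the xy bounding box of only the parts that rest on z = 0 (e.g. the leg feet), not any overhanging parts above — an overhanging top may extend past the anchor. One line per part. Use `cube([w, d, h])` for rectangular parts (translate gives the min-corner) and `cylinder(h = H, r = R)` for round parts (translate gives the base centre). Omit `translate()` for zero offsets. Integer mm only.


translate([759, 659, 0]) cylinder(h = 51, r = 265);


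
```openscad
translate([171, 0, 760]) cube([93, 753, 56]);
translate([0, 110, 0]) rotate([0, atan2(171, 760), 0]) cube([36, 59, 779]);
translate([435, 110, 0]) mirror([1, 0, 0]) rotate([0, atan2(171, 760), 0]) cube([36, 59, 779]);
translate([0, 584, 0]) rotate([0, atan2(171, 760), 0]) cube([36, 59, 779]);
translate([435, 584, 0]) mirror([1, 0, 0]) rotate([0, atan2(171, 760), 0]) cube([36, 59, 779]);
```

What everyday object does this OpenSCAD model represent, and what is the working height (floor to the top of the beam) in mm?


A sawhorse. The overall height is 816 mm.

A beam across two mirrored pairs of raked legs — a sawhorse. The beam's underside is at z = 760 (matching the legs' vertical rise in atan2(171, 760)) and the beam is 56 mm tall, so its top is at 760 + 56 = 816 mm. The raked legs top out at the beam's underside, so that is the highest point.


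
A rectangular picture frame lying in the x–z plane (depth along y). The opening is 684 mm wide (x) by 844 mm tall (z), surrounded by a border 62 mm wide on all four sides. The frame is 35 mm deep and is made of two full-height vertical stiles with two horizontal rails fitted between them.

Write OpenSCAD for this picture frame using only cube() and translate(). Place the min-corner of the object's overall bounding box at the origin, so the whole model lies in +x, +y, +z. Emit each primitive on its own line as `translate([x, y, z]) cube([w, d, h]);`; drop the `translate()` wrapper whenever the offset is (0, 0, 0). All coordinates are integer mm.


cube([62, 35, 968]);
translate([746, 0, 0]) cube([62, 35, 968]);
translate([62, 0, 0]) cube([684, 35, 62]);
translate([62, 0, 906]) cube([684, 35, 62]);


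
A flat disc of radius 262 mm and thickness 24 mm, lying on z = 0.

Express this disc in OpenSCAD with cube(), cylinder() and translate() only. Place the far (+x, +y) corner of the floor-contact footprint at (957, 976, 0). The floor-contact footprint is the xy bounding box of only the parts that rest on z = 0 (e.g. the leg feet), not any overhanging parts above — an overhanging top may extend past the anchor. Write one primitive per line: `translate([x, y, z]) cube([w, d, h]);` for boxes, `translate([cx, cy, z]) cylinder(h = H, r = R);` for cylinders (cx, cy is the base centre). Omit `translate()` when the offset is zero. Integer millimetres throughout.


translate([695, 714, 0]) cylinder(h = 24, r = 262);
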